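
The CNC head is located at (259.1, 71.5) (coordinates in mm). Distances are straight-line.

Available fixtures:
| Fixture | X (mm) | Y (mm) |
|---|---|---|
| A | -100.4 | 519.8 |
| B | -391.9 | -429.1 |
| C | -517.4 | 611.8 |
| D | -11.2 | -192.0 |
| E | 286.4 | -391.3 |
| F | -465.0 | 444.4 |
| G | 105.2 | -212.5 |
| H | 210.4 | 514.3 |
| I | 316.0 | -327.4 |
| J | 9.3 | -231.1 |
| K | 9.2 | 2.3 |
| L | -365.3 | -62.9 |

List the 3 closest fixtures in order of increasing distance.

K, G, D

Distances from (259.1, 71.5):
A: √((-359.5)² + (448.3)²) = √(129240.250 + 200972.890) = 574.6 mm
B: √((-651.0)² + (-500.6)²) = √(423801.000 + 250600.360) = 821.2 mm
C: √((-776.5)² + (540.3)²) = √(602952.250 + 291924.090) = 946.0 mm
D: √((-270.3)² + (-263.5)²) = √(73062.090 + 69432.250) = 377.5 mm
E: √((27.3)² + (-462.8)²) = √(745.290 + 214183.840) = 463.6 mm
F: √((-724.1)² + (372.9)²) = √(524320.810 + 139054.410) = 814.5 mm
G: √((-153.9)² + (-284.0)²) = √(23685.210 + 80656.000) = 323.0 mm
H: √((-48.7)² + (442.8)²) = √(2371.690 + 196071.840) = 445.5 mm
I: √((56.9)² + (-398.9)²) = √(3237.610 + 159121.210) = 402.9 mm
J: √((-249.8)² + (-302.6)²) = √(62400.040 + 91566.760) = 392.4 mm
K: √((-249.9)² + (-69.2)²) = √(62450.010 + 4788.640) = 259.3 mm
L: √((-624.4)² + (-134.4)²) = √(389875.360 + 18063.360) = 638.7 mm
Sorted: K (259.3 mm) < G (323.0 mm) < D (377.5 mm) < J (392.4 mm) < I (402.9 mm) < …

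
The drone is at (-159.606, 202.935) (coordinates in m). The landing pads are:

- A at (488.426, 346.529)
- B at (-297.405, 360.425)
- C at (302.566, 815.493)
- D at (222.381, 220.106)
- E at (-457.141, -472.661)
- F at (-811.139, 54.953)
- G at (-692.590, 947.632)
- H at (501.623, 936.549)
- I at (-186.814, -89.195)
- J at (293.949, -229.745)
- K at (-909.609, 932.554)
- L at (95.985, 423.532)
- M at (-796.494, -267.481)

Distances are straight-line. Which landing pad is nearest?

Distances from (-159.606, 202.935):
A: √((648.032)² + (143.594)²) = √(419945.47302 + 20619.23684) = 663.750 m
B: √((-137.799)² + (157.490)²) = √(18988.56440 + 24803.10010) = 209.265 m
C: √((462.172)² + (612.558)²) = √(213602.95758 + 375227.30336) = 767.353 m
D: √((381.987)² + (17.171)²) = √(145914.06817 + 294.84324) = 382.373 m
E: √((-297.535)² + (-675.596)²) = √(88527.07623 + 456429.95522) = 738.212 m
F: √((-651.533)² + (-147.982)²) = √(424495.25009 + 21898.67232) = 668.127 m
G: √((-532.984)² + (744.697)²) = √(284071.94426 + 554573.62181) = 915.776 m
H: √((661.229)² + (733.614)²) = √(437223.79044 + 538189.50100) = 987.630 m
I: √((-27.208)² + (-292.130)²) = √(740.27526 + 85339.93690) = 293.394 m
J: √((453.555)² + (-432.680)²) = √(205712.13802 + 187211.98240) = 626.837 m
K: √((-750.003)² + (729.619)²) = √(562504.50001 + 532343.88516) = 1046.350 m
L: √((255.591)² + (220.597)²) = √(65326.75928 + 48663.03641) = 337.624 m
M: √((-636.888)² + (-470.416)²) = √(405626.32454 + 221291.21306) = 791.781 m
Minimum: B at 209.265 m.

B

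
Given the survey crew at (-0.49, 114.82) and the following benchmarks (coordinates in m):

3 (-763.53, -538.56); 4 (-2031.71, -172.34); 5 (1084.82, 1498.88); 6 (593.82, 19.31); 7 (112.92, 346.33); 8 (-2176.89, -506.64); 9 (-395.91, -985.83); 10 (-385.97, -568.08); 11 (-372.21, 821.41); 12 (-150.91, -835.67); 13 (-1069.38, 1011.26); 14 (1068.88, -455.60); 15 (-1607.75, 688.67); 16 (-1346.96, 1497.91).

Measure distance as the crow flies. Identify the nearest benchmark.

7

Distances from (-0.49, 114.82):
3: √((-763.04)² + (-653.38)²) = √(582230.0416 + 426905.4244) = 1004.56 m
4: √((-2031.22)² + (-287.16)²) = √(4125854.6884 + 82460.8656) = 2051.42 m
5: √((1085.31)² + (1384.06)²) = √(1177897.7961 + 1915622.0836) = 1758.84 m
6: √((594.31)² + (-95.51)²) = √(353204.3761 + 9122.1601) = 601.94 m
7: √((113.41)² + (231.51)²) = √(12861.8281 + 53596.8801) = 257.80 m
8: √((-2176.40)² + (-621.46)²) = √(4736716.9600 + 386212.5316) = 2263.39 m
9: √((-395.42)² + (-1100.65)²) = √(156356.9764 + 1211430.4225) = 1169.52 m
10: √((-385.48)² + (-682.90)²) = √(148594.8304 + 466352.4100) = 784.19 m
11: √((-371.72)² + (706.59)²) = √(138175.7584 + 499269.4281) = 798.40 m
12: √((-150.42)² + (-950.49)²) = √(22626.1764 + 903431.2401) = 962.32 m
13: √((-1068.89)² + (896.44)²) = √(1142525.8321 + 803604.6736) = 1395.04 m
14: √((1069.37)² + (-570.42)²) = √(1143552.1969 + 325378.9764) = 1211.99 m
15: √((-1607.26)² + (573.85)²) = √(2583284.7076 + 329303.8225) = 1706.63 m
16: √((-1346.47)² + (1383.09)²) = √(1812981.4609 + 1912937.9481) = 1930.26 m
Minimum: 7 at 257.80 m.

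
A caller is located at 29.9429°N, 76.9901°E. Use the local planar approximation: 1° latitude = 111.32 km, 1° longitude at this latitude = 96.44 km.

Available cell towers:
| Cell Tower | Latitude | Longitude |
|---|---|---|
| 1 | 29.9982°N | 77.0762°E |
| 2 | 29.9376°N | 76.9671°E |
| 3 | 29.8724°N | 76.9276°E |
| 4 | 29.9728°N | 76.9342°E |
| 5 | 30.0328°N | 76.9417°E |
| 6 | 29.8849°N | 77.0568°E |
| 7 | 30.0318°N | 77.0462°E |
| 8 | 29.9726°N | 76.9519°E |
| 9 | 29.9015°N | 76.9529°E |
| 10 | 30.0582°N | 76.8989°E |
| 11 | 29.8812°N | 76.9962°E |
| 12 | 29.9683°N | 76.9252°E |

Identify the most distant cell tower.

10

Distances from 29.9429°N, 76.9901°E:
1: √((0.0553·111.32)² + (0.0861·96.44)²) = √(37.896287 + 68.947847) = 10.3365 km
2: √((-0.0053·111.32)² + (-0.0230·96.44)²) = √(0.348095 + 4.920056) = 2.2952 km
3: √((-0.0705·111.32)² + (-0.0625·96.44)²) = √(61.592046 + 36.330756) = 9.8956 km
4: √((0.0299·111.32)² + (-0.0559·96.44)²) = √(11.078699 + 29.062838) = 6.3357 km
5: √((0.0899·111.32)² + (-0.0484·96.44)²) = √(100.153419 + 21.787386) = 11.0427 km
6: √((-0.0580·111.32)² + (0.0667·96.44)²) = √(41.687167 + 41.377674) = 9.1140 km
7: √((0.0889·111.32)² + (0.0561·96.44)²) = √(97.937704 + 29.271173) = 11.2787 km
8: √((0.0297·111.32)² + (-0.0382·96.44)²) = √(10.930985 + 13.571915) = 4.9500 km
9: √((-0.0414·111.32)² + (-0.0372·96.44)²) = √(21.239636 + 12.870644) = 5.8404 km
10: √((0.1153·111.32)² + (-0.0912·96.44)²) = √(164.742256 + 77.357795) = 15.5596 km
11: √((-0.0617·111.32)² + (0.0061·96.44)²) = √(47.175523 + 0.346078) = 6.8936 km
12: √((0.0254·111.32)² + (-0.0649·96.44)²) = √(7.994915 + 39.174530) = 6.8680 km
Maximum: 10 at 15.5596 km.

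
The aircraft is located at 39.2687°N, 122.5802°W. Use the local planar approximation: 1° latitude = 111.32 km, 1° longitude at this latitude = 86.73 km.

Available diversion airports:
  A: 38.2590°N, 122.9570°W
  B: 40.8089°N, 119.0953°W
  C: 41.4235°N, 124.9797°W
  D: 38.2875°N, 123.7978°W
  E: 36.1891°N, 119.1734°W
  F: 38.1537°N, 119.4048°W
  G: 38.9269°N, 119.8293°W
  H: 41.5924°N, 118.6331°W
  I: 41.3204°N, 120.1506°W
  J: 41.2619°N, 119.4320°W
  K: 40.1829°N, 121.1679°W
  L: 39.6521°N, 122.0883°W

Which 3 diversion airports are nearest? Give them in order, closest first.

Distances from 39.2687°N, 122.5802°W:
A: √((-1.0097·111.32)² + (-0.3768·86.73)²) = √(12633.715939 + 1067.973511) = 117.0542 km
B: √((1.5402·111.32)² + (3.4849·86.73)²) = √(29396.838971 + 91352.267918) = 347.4897 km
C: √((2.1548·111.32)² + (-2.3995·86.73)²) = √(57538.737578 + 43309.203962) = 317.5656 km
D: √((-0.9812·111.32)² + (-1.2176·86.73)²) = √(11930.577725 + 11151.877024) = 151.9291 km
E: √((-3.0796·111.32)² + (3.4068·86.73)²) = √(117526.287407 + 87303.563321) = 452.5813 km
F: √((-1.1150·111.32)² + (3.1754·86.73)²) = √(15406.221235 + 75846.505060) = 302.0807 km
G: √((-0.3418·111.32)² + (2.7509·86.73)²) = √(1447.739794 + 56923.068009) = 241.6005 km
H: √((2.3237·111.32)² + (3.9471·86.73)²) = √(66912.385203 + 117191.186585) = 429.0729 km
I: √((2.0517·111.32)² + (2.4296·86.73)²) = √(52164.387482 + 44402.584620) = 310.7523 km
J: √((1.9932·111.32)² + (3.1482·86.73)²) = √(49232.076339 + 74552.690638) = 351.8306 km
K: √((0.9142·111.32)² + (1.4123·86.73)²) = √(10356.877255 + 15003.500981) = 159.2494 km
L: √((0.3834·111.32)² + (0.4919·86.73)²) = √(1821.589912 + 1820.087797) = 60.3463 km
Sorted: L (60.3463 km) < A (117.0542 km) < D (151.9291 km) < K (159.2494 km) < G (241.6005 km) < …

L, A, D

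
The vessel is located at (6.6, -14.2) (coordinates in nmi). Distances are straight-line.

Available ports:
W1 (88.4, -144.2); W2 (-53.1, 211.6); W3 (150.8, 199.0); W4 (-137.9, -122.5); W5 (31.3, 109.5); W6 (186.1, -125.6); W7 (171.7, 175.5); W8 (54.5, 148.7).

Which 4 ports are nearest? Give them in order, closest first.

W5, W1, W8, W4

Distances from (6.6, -14.2):
W1: √((81.8)² + (-130.0)²) = √(6691.240 + 16900.000) = 153.6 nmi
W2: √((-59.7)² + (225.8)²) = √(3564.090 + 50985.640) = 233.6 nmi
W3: √((144.2)² + (213.2)²) = √(20793.640 + 45454.240) = 257.4 nmi
W4: √((-144.5)² + (-108.3)²) = √(20880.250 + 11728.890) = 180.6 nmi
W5: √((24.7)² + (123.7)²) = √(610.090 + 15301.690) = 126.1 nmi
W6: √((179.5)² + (-111.4)²) = √(32220.250 + 12409.960) = 211.3 nmi
W7: √((165.1)² + (189.7)²) = √(27258.010 + 35986.090) = 251.5 nmi
W8: √((47.9)² + (162.9)²) = √(2294.410 + 26536.410) = 169.8 nmi
Sorted: W5 (126.1 nmi) < W1 (153.6 nmi) < W8 (169.8 nmi) < W4 (180.6 nmi) < W6 (211.3 nmi) < W2 (233.6 nmi) < …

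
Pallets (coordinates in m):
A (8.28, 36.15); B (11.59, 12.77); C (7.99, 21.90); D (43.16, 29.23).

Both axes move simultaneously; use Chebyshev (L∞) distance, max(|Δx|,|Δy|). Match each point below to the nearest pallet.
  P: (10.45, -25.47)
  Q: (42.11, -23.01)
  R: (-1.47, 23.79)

P at (10.45, -25.47):
  A: 61.62 m
  B: 38.24 m
  C: 47.37 m
  D: 54.70 m
  → nearest: B (38.24 m)
Q at (42.11, -23.01):
  A: 59.16 m
  B: 35.78 m
  C: 44.91 m
  D: 52.24 m
  → nearest: B (35.78 m)
R at (-1.47, 23.79):
  A: 12.36 m
  B: 13.06 m
  C: 9.46 m
  D: 44.63 m
  → nearest: C (9.46 m)

P→B; Q→B; R→C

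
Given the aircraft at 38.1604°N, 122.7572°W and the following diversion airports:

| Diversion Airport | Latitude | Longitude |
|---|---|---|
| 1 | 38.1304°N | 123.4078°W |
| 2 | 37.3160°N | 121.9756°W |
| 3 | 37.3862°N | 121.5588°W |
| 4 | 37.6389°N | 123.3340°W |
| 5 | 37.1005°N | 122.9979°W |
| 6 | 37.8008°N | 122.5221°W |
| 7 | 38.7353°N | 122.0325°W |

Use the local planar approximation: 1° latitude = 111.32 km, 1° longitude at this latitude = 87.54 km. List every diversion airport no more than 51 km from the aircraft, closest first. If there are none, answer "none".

Distances from 38.1604°N, 122.7572°W:
1: √((-0.0300·111.32)² + (-0.6506·87.54)²) = √(11.152928 + 3243.703896) = 57.0514 km
2: √((-0.8444·111.32)² + (0.7816·87.54)²) = √(8835.738306 + 4681.469367) = 116.2635 km
3: √((-0.7742·111.32)² + (1.1984·87.54)²) = √(7427.672203 + 11005.675036) = 135.7695 km
4: √((-0.5215·111.32)² + (-0.5768·87.54)²) = √(3370.194929 + 2549.550320) = 76.9399 km
5: √((-1.0599·111.32)² + (-0.2407·87.54)²) = √(13921.184190 + 443.981900) = 119.8548 km
6: √((-0.3596·111.32)² + (0.2351·87.54)²) = √(1602.454701 + 423.563319) = 45.0113 km
7: √((0.5749·111.32)² + (0.7247·87.54)²) = √(4095.727109 + 4024.663797) = 90.1132 km
Threshold 51 km: 6 (45.0113 km) is within range.

6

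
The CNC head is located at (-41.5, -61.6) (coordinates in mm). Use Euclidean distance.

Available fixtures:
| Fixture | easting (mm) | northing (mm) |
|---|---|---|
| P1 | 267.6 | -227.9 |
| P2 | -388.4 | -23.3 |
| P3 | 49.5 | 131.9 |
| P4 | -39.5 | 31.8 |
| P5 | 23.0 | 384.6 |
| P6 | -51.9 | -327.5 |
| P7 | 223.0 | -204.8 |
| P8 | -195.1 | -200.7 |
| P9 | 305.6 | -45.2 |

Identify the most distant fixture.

Distances from (-41.5, -61.6):
P1: 351.0 mm
P2: 349.0 mm
P3: 213.8 mm
P4: 93.4 mm
P5: 450.8 mm
P6: 266.1 mm
P7: 300.8 mm
P8: 207.2 mm
P9: 347.5 mm
Maximum: P5 at 450.8 mm.

P5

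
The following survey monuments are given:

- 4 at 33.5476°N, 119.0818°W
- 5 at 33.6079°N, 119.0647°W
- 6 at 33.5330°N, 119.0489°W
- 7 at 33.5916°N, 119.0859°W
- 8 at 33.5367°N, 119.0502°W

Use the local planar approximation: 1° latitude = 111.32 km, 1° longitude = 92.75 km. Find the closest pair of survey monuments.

Pairwise distances:
6–8: 0.4292 km
5–7: 2.6756 km
4–8: 3.1721 km
4–6: 3.4573 km
4–7: 4.9128 km
4–5: 6.8974 km
7–8: 6.9508 km
6–7: 7.3710 km
5–8: 8.0393 km
5–6: 8.4657 km
Closest pair: 6–8 at 0.4292 km.

6 and 8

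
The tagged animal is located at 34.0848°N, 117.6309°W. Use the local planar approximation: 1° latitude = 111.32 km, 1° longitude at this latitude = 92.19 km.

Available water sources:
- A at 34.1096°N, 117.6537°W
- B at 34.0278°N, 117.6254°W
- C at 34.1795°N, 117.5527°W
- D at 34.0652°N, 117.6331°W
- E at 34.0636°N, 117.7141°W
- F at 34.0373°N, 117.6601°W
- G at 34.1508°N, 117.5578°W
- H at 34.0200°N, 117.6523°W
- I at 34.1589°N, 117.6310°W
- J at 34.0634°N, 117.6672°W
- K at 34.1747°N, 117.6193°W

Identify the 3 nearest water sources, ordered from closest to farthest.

D, A, J

Distances from 34.0848°N, 117.6309°W:
A: 3.4698 km
B: 6.3655 km
C: 12.7713 km
D: 2.1913 km
E: 8.0251 km
F: 5.9335 km
G: 9.9697 km
H: 7.4785 km
I: 8.2488 km
J: 4.1078 km
K: 10.0646 km
Sorted: D (2.1913 km) < A (3.4698 km) < J (4.1078 km) < F (5.9335 km) < B (6.3655 km) < …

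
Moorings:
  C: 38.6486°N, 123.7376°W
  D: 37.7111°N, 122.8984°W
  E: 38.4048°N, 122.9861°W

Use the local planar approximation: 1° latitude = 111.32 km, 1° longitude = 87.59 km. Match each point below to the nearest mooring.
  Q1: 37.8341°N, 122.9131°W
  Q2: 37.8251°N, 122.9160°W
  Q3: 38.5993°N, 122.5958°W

Q1 at 37.8341°N, 122.9131°W:
  C: 115.9159 km
  D: 13.7528 km
  E: 63.8513 km
  → nearest: D (13.7528 km)
Q2 at 37.8251°N, 122.9160°W:
  C: 116.5443 km
  D: 12.7838 km
  E: 64.8237 km
  → nearest: D (12.7838 km)
Q3 at 38.5993°N, 122.5958°W:
  C: 100.1607 km
  D: 102.3653 km
  E: 40.4661 km
  → nearest: E (40.4661 km)

Q1→D; Q2→D; Q3→E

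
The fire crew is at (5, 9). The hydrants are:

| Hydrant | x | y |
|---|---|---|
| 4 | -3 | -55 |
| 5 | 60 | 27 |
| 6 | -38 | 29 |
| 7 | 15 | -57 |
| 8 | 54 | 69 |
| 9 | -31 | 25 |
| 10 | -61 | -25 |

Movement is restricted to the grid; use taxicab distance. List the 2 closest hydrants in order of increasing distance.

Distances from (5, 9):
4: 72
5: 73
6: 63
7: 76
8: 109
9: 52
10: 100
Sorted: 9 (52) < 6 (63) < 4 (72) < 5 (73) < …

9, 6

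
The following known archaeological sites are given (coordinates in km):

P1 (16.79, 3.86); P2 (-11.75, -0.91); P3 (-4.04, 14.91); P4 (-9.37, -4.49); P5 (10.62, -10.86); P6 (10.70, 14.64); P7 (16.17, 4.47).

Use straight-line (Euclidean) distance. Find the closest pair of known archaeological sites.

P1 and P7

Pairwise distances:
P1–P2: √((-28.54)² + (-4.77)²) = √(814.5316 + 22.7529) = 28.94 km
P1–P3: √((-20.83)² + (11.05)²) = √(433.8889 + 122.1025) = 23.58 km
P1–P4: √((-26.16)² + (-8.35)²) = √(684.3456 + 69.7225) = 27.46 km
P1–P5: √((-6.17)² + (-14.72)²) = √(38.0689 + 216.6784) = 15.96 km
P1–P6: √((-6.09)² + (10.78)²) = √(37.0881 + 116.2084) = 12.38 km
P1–P7: √((-0.62)² + (0.61)²) = √(0.3844 + 0.3721) = 0.87 km
P2–P3: √((7.71)² + (15.82)²) = √(59.4441 + 250.2724) = 17.60 km
P2–P4: √((2.38)² + (-3.58)²) = √(5.6644 + 12.8164) = 4.30 km
P2–P5: √((22.37)² + (-9.95)²) = √(500.4169 + 99.0025) = 24.48 km
P2–P6: √((22.45)² + (15.55)²) = √(504.0025 + 241.8025) = 27.31 km
P2–P7: √((27.92)² + (5.38)²) = √(779.5264 + 28.9444) = 28.43 km
P3–P4: √((-5.33)² + (-19.40)²) = √(28.4089 + 376.3600) = 20.12 km
P3–P5: √((14.66)² + (-25.77)²) = √(214.9156 + 664.0929) = 29.65 km
P3–P6: √((14.74)² + (-0.27)²) = √(217.2676 + 0.0729) = 14.74 km
P3–P7: √((20.21)² + (-10.44)²) = √(408.4441 + 108.9936) = 22.75 km
P4–P5: √((19.99)² + (-6.37)²) = √(399.6001 + 40.5769) = 20.98 km
P4–P6: √((20.07)² + (19.13)²) = √(402.8049 + 365.9569) = 27.73 km
P4–P7: √((25.54)² + (8.96)²) = √(652.2916 + 80.2816) = 27.07 km
P5–P6: √((0.08)² + (25.50)²) = √(0.0064 + 650.2500) = 25.50 km
P5–P7: √((5.55)² + (15.33)²) = √(30.8025 + 235.0089) = 16.30 km
P6–P7: √((5.47)² + (-10.17)²) = √(29.9209 + 103.4289) = 11.55 km
Closest pair: P1–P7 at 0.87 km.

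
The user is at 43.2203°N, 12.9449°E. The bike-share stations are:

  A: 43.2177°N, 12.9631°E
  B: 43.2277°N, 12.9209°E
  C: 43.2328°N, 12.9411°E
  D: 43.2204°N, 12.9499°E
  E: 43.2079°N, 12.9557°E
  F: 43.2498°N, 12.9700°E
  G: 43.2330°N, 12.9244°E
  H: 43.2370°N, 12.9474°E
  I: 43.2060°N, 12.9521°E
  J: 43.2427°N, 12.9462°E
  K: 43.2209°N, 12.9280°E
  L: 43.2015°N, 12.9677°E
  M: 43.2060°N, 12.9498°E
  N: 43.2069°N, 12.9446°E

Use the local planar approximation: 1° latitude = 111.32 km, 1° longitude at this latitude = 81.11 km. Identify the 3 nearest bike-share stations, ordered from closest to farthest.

Distances from 43.2203°N, 12.9449°E:
A: √((-0.0026·111.32)² + (0.0182·81.11)²) = √(0.083771 + 2.179172) = 1.5043 km
B: √((0.0074·111.32)² + (-0.0240·81.11)²) = √(0.678594 + 3.789407) = 2.1138 km
C: √((0.0125·111.32)² + (-0.0038·81.11)²) = √(1.936272 + 0.094998) = 1.4252 km
D: √((0.0001·111.32)² + (0.0050·81.11)²) = √(0.000124 + 0.164471) = 0.4057 km
E: √((-0.0124·111.32)² + (0.0108·81.11)²) = √(1.905416 + 0.767355) = 1.6349 km
F: √((0.0295·111.32)² + (0.0251·81.11)²) = √(10.784262 + 4.144730) = 3.8638 km
G: √((0.0127·111.32)² + (-0.0205·81.11)²) = √(1.998729 + 2.764754) = 2.1825 km
H: √((0.0167·111.32)² + (0.0025·81.11)²) = √(3.456045 + 0.041118) = 1.8701 km
I: √((-0.0143·111.32)² + (0.0072·81.11)²) = √(2.534069 + 0.341047) = 1.6956 km
J: √((0.0224·111.32)² + (0.0013·81.11)²) = √(6.217881 + 0.011118) = 2.4958 km
K: √((0.0006·111.32)² + (-0.0169·81.11)²) = √(0.004461 + 1.878980) = 1.3724 km
L: √((-0.0188·111.32)² + (0.0228·81.11)²) = √(4.379879 + 3.419940) = 2.7928 km
M: √((-0.0143·111.32)² + (0.0049·81.11)²) = √(2.534069 + 0.157958) = 1.6407 km
N: √((-0.0134·111.32)² + (-0.0003·81.11)²) = √(2.225133 + 0.000592) = 1.4919 km
Sorted: D (0.4057 km) < K (1.3724 km) < C (1.4252 km) < N (1.4919 km) < A (1.5043 km) < …

D, K, C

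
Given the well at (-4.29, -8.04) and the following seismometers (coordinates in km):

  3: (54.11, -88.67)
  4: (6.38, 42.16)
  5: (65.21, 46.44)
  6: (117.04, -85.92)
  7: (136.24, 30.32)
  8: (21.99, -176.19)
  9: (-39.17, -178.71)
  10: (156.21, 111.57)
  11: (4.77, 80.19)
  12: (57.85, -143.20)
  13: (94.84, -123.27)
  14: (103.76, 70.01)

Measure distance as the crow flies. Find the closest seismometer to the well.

4

Distances from (-4.29, -8.04):
3: √((58.40)² + (-80.63)²) = √(3410.5600 + 6501.1969) = 99.56 km
4: √((10.67)² + (50.20)²) = √(113.8489 + 2520.0400) = 51.32 km
5: √((69.50)² + (54.48)²) = √(4830.2500 + 2968.0704) = 88.31 km
6: √((121.33)² + (-77.88)²) = √(14720.9689 + 6065.2944) = 144.17 km
7: √((140.53)² + (38.36)²) = √(19748.6809 + 1471.4896) = 145.67 km
8: √((26.28)² + (-168.15)²) = √(690.6384 + 28274.4225) = 170.19 km
9: √((-34.88)² + (-170.67)²) = √(1216.6144 + 29128.2489) = 174.20 km
10: √((160.50)² + (119.61)²) = √(25760.2500 + 14306.5521) = 200.17 km
11: √((9.06)² + (88.23)²) = √(82.0836 + 7784.5329) = 88.69 km
12: √((62.14)² + (-135.16)²) = √(3861.3796 + 18268.2256) = 148.76 km
13: √((99.13)² + (-115.23)²) = √(9826.7569 + 13277.9529) = 152.00 km
14: √((108.05)² + (78.05)²) = √(11674.8025 + 6091.8025) = 133.29 km
Minimum: 4 at 51.32 km.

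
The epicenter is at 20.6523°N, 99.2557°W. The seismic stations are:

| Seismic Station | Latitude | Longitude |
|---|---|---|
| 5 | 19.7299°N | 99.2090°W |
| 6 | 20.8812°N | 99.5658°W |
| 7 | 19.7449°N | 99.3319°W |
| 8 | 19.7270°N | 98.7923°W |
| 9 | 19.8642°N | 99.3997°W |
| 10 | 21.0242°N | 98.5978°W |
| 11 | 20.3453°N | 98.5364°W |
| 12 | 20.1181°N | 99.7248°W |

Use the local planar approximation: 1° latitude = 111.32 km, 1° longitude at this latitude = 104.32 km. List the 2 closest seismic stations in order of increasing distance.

Distances from 20.6523°N, 99.2557°W:
5: √((-0.9224·111.32)² + (0.0467·104.32)²) = √(10543.504407 + 23.733890) = 102.7971 km
6: √((0.2289·111.32)² + (-0.3101·104.32)²) = √(649.288903 + 1046.498691) = 41.1799 km
7: √((-0.9074·111.32)² + (-0.0762·104.32)²) = √(10203.377274 + 63.189526) = 101.3241 km
8: √((-0.9253·111.32)² + (0.4634·104.32)²) = √(10609.905595 + 2336.938135) = 113.7842 km
9: √((-0.7881·111.32)² + (-0.1440·104.32)²) = √(7696.779596 + 225.662888) = 89.0081 km
10: √((0.3719·111.32)² + (0.6579·104.32)²) = √(1713.952382 + 4710.368994) = 80.1519 km
11: √((-0.3070·111.32)² + (0.7193·104.32)²) = √(1167.947029 + 5630.607797) = 82.4533 km
12: √((-0.5342·111.32)² + (-0.4691·104.32)²) = √(3536.341216 + 2394.782207) = 77.0138 km
Sorted: 6 (41.1799 km) < 12 (77.0138 km) < 10 (80.1519 km) < 11 (82.4533 km) < …

6, 12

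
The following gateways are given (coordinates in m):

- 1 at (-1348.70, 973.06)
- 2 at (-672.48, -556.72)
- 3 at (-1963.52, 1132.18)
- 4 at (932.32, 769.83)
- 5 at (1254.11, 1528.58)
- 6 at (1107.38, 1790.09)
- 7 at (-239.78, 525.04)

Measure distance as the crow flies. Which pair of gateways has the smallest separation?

5 and 6

Pairwise distances:
5–6: 299.86 m
1–3: 635.08 m
4–5: 824.17 m
4–6: 1035.17 m
2–7: 1165.09 m
1–7: 1196.00 m
4–7: 1197.39 m
1–2: 1672.57 m
5–7: 1799.67 m
3–7: 1827.54 m
6–7: 1848.02 m
2–4: 2082.09 m
2–3: 2125.83 m
1–4: 2290.06 m
1–6: 2588.41 m
1–5: 2661.43 m
2–5: 2839.05 m
3–4: 2918.42 m
2–6: 2945.41 m
3–6: 3140.58 m
3–5: 3241.96 m
Closest pair: 5–6 at 299.86 m.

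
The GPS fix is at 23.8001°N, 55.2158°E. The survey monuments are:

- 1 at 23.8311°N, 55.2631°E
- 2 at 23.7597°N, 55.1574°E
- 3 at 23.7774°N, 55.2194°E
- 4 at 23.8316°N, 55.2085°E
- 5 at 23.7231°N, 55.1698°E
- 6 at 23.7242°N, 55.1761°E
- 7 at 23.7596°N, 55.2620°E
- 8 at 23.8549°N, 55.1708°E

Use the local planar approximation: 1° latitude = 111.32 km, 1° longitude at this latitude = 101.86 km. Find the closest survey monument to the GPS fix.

Distances from 23.8001°N, 55.2158°E:
1: 5.9264 km
2: 7.4574 km
3: 2.5534 km
4: 3.5846 km
5: 9.7687 km
6: 9.3670 km
7: 6.5171 km
8: 7.6305 km
Minimum: 3 at 2.5534 km.

3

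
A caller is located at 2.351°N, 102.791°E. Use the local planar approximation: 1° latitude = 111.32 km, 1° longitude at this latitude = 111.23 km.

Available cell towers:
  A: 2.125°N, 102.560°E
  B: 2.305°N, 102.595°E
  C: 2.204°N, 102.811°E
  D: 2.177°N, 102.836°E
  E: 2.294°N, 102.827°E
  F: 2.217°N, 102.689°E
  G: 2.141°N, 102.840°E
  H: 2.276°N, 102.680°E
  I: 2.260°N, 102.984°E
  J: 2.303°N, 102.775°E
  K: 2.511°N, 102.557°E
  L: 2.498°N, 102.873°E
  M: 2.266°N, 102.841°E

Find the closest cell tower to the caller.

J

Distances from 2.351°N, 102.791°E:
A: √((-0.226·111.32)² + (-0.231·111.23)²) = √(632.94107 + 660.18832) = 35.960 km
B: √((-0.046·111.32)² + (-0.196·111.23)²) = √(26.22177 + 475.28709) = 22.394 km
C: √((-0.147·111.32)² + (0.020·111.23)²) = √(267.78181 + 4.94885) = 16.515 km
D: √((-0.174·111.32)² + (0.045·111.23)²) = √(375.18450 + 25.05353) = 20.006 km
E: √((-0.057·111.32)² + (0.036·111.23)²) = √(40.26207 + 16.03426) = 7.503 km
F: √((-0.134·111.32)² + (-0.102·111.23)²) = √(222.51331 + 128.71946) = 18.741 km
G: √((-0.210·111.32)² + (0.049·111.23)²) = √(546.49348 + 29.70544) = 24.004 km
H: √((-0.075·111.32)² + (-0.111·111.23)²) = √(69.70580 + 152.43680) = 14.904 km
I: √((-0.091·111.32)² + (0.193·111.23)²) = √(102.61933 + 460.84883) = 23.737 km
J: √((-0.048·111.32)² + (-0.016·111.23)²) = √(28.55150 + 3.16726) = 5.632 km
K: √((0.160·111.32)² + (-0.234·111.23)²) = √(317.23885 + 677.44741) = 31.539 km
L: √((0.147·111.32)² + (0.082·111.23)²) = √(267.78181 + 83.19009) = 18.734 km
M: √((-0.085·111.32)² + (0.050·111.23)²) = √(89.53323 + 30.93028) = 10.976 km
Minimum: J at 5.632 km.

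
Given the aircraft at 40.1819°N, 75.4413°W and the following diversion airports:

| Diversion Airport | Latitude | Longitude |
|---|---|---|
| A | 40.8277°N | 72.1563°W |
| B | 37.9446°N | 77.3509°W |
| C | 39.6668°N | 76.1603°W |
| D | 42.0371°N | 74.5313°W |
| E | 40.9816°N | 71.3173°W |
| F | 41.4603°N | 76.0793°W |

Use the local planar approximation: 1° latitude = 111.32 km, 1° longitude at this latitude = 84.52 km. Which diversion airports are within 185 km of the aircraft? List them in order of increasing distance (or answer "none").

C, F

Distances from 40.1819°N, 75.4413°W:
A: √((0.6458·111.32)² + (3.2850·84.52)²) = √(5168.237664 + 77088.522963) = 286.8044 km
B: √((-2.2373·111.32)² + (-1.9096·84.52)²) = √(62029.008690 + 26049.763738) = 296.7807 km
C: √((-0.5151·111.32)² + (-0.7190·84.52)²) = √(3287.982483 + 3692.978315) = 83.5521 km
D: √((1.8552·111.32)² + (0.9100·84.52)²) = √(42650.867267 + 5915.640334) = 220.3781 km
E: √((0.7997·111.32)² + (4.1240·84.52)²) = √(7925.024023 + 121494.408218) = 359.7491 km
F: √((1.2784·111.32)² + (-0.6380·84.52)²) = √(20252.559617 + 2907.771893) = 152.1852 km
Threshold 185 km: C (83.5521 km), F (152.1852 km) are within range.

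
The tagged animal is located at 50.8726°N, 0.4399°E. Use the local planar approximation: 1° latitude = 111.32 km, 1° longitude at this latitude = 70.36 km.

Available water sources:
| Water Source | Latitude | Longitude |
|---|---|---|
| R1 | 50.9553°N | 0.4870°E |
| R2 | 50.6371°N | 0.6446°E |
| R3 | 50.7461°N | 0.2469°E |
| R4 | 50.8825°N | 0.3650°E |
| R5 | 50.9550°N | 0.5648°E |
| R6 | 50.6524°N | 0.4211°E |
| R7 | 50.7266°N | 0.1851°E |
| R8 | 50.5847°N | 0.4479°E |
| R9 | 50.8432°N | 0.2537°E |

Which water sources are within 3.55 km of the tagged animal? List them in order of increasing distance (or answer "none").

Distances from 50.8726°N, 0.4399°E:
R1: √((0.0827·111.32)² + (0.0471·70.36)²) = √(84.753456 + 10.982304) = 9.7845 km
R2: √((-0.2355·111.32)² + (0.2047·70.36)²) = √(687.271316 + 207.437537) = 29.9117 km
R3: √((-0.1265·111.32)² + (-0.1930·70.36)²) = √(198.302161 + 184.402277) = 19.5628 km
R4: √((0.0099·111.32)² + (-0.0749·70.36)²) = √(1.214554 + 27.772521) = 5.3840 km
R5: √((0.0824·111.32)² + (0.1249·70.36)²) = √(84.139673 + 77.228311) = 12.7031 km
R6: √((-0.2202·111.32)² + (-0.0188·70.36)²) = √(600.870696 + 1.749715) = 24.5483 km
R7: √((-0.1460·111.32)² + (-0.2548·70.36)²) = √(264.150907 + 321.403431) = 24.1982 km
R8: √((-0.2879·111.32)² + (0.0080·70.36)²) = √(1027.140196 + 0.316834) = 32.0540 km
R9: √((-0.0294·111.32)² + (-0.1862·70.36)²) = √(10.711272 + 171.637039) = 13.5036 km
Threshold 3.55 km: none within range.

none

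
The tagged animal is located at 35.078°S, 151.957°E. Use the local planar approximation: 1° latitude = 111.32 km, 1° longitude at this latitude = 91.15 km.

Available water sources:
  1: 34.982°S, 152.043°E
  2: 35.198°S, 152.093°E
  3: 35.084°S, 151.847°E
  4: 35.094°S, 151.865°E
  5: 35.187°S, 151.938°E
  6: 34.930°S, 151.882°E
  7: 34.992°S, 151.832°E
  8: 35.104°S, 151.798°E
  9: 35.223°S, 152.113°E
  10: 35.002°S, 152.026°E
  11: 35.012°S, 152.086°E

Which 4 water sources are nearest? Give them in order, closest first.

Distances from 35.078°S, 151.957°E:
1: 13.253 km
2: 18.224 km
3: 10.049 km
4: 8.573 km
5: 12.257 km
6: 17.837 km
7: 14.882 km
8: 14.779 km
9: 21.511 km
10: 10.542 km
11: 13.865 km
Sorted: 4 (8.573 km) < 3 (10.049 km) < 10 (10.542 km) < 5 (12.257 km) < 1 (13.253 km) < 11 (13.865 km) < …

4, 3, 10, 5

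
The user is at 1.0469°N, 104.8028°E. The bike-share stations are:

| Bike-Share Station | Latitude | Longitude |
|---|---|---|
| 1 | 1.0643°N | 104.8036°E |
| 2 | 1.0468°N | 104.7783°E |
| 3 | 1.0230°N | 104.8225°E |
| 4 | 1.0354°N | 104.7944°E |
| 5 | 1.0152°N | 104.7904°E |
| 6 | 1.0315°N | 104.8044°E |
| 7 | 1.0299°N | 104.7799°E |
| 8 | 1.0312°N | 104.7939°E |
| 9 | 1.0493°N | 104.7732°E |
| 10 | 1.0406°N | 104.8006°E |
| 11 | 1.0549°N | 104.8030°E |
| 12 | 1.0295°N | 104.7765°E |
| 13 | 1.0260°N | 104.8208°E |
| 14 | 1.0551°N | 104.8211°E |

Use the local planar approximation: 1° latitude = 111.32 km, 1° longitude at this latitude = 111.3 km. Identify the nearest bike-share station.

10

Distances from 1.0469°N, 104.8028°E:
1: √((0.0174·111.32)² + (0.0008·111.3)²) = √(3.751845 + 0.007928) = 1.9390 km
2: √((-0.0001·111.32)² + (-0.0245·111.3)²) = √(0.000124 + 7.435711) = 2.7269 km
3: √((-0.0239·111.32)² + (0.0197·111.3)²) = √(7.078516 + 4.807539) = 3.4476 km
4: √((-0.0115·111.32)² + (-0.0084·111.3)²) = √(1.638861 + 0.874075) = 1.5852 km
5: √((-0.0317·111.32)² + (-0.0124·111.3)²) = √(12.452740 + 1.904731) = 3.7891 km
6: √((-0.0154·111.32)² + (0.0016·111.3)²) = √(2.938920 + 0.031712) = 1.7236 km
7: √((-0.0170·111.32)² + (-0.0229·111.3)²) = √(3.581329 + 6.496229) = 3.1745 km
8: √((-0.0157·111.32)² + (-0.0089·111.3)²) = √(3.054539 + 0.981229) = 2.0089 km
9: √((0.0024·111.32)² + (-0.0296·111.3)²) = √(0.071379 + 10.853598) = 3.3053 km
10: √((-0.0063·111.32)² + (-0.0022·111.3)²) = √(0.491844 + 0.059956) = 0.7428 km
11: √((0.0080·111.32)² + (0.0002·111.3)²) = √(0.793097 + 0.000496) = 0.8908 km
12: √((-0.0174·111.32)² + (-0.0263·111.3)²) = √(3.751845 + 8.568441) = 3.5100 km
13: √((-0.0209·111.32)² + (0.0180·111.3)²) = √(5.413012 + 4.013612) = 3.0703 km
14: √((0.0082·111.32)² + (0.0183·111.3)²) = √(0.833248 + 4.148514) = 2.2320 km
Minimum: 10 at 0.7428 km.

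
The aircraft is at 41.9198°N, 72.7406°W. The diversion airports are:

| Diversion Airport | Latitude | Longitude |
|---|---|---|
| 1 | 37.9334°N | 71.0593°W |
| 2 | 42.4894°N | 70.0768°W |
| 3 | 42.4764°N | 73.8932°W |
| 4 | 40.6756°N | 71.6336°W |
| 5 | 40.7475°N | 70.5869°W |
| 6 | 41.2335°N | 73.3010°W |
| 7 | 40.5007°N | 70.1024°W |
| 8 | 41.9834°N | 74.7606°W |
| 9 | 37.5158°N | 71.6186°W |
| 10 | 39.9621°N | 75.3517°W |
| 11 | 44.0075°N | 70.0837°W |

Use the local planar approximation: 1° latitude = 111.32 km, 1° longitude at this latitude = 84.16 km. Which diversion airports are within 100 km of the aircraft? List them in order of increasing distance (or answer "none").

Distances from 41.9198°N, 72.7406°W:
1: √((-3.9864·111.32)² + (1.6813·84.16)²) = √(196928.305358 + 20021.742867) = 465.7790 km
2: √((0.5696·111.32)² + (2.6638·84.16)²) = √(4020.558232 + 50259.097160) = 232.9799 km
3: √((0.5566·111.32)² + (-1.1526·84.16)²) = √(3839.129832 + 9409.546312) = 115.1029 km
4: √((-1.2442·111.32)² + (1.1070·84.16)²) = √(19183.453307 + 8679.739585) = 166.9227 km
5: √((-1.1723·111.32)² + (2.1537·84.16)²) = √(17030.363796 + 32853.517129) = 223.3470 km
6: √((-0.6863·111.32)² + (-0.5604·84.16)²) = √(5836.794366 + 2224.373471) = 89.7840 km
7: √((-1.4191·111.32)² + (2.6382·84.16)²) = √(24955.851657 + 49297.725884) = 272.4951 km
8: √((0.0636·111.32)² + (-2.0200·84.16)²) = √(50.125720 + 28901.088010) = 170.1506 km
9: √((-4.4040·111.32)² + (1.1220·84.16)²) = √(240348.278551 + 8916.556533) = 499.2643 km
10: √((-1.9577·111.32)² + (-2.6111·84.16)²) = √(47493.992242 + 48290.139852) = 309.4901 km
11: √((2.0877·111.32)² + (2.6569·84.16)²) = √(54011.044715 + 49999.063651) = 322.5060 km
Threshold 100 km: 6 (89.7840 km) is within range.

6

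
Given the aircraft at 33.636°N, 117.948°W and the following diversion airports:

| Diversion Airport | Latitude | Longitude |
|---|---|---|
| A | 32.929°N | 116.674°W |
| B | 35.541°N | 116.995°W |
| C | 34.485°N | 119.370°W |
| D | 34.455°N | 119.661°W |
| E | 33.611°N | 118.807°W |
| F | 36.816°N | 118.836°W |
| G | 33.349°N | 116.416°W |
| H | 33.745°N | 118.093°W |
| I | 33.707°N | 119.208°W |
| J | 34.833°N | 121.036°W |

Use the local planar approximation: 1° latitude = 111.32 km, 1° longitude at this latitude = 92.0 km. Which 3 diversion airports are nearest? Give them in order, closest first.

H, E, I

Distances from 33.636°N, 117.948°W:
A: 141.180 km
B: 229.474 km
C: 161.391 km
D: 182.068 km
E: 79.077 km
F: 363.302 km
G: 144.520 km
H: 18.033 km
I: 116.189 km
J: 313.793 km
Sorted: H (18.033 km) < E (79.077 km) < I (116.189 km) < A (141.180 km) < G (144.520 km) < …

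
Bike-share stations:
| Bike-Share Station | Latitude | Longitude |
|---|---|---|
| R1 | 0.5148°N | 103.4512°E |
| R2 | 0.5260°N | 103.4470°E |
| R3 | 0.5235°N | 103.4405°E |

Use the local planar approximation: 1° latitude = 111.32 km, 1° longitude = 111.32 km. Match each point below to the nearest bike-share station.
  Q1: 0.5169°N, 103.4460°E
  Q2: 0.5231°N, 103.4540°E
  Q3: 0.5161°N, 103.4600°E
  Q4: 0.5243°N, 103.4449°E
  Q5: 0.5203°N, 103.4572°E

Q1 at 0.5169°N, 103.4460°E:
  R1: √((-0.0021·111.32)² + (0.0052·111.32)²) = √(0.054649 + 0.335084) = 0.6243 km
  R2: √((0.0091·111.32)² + (0.0010·111.32)²) = √(1.026193 + 0.012392) = 1.0191 km
  R3: √((0.0066·111.32)² + (-0.0055·111.32)²) = √(0.539802 + 0.374862) = 0.9564 km
  → nearest: R1 (0.6243 km)
Q2 at 0.5231°N, 103.4540°E:
  R1: √((-0.0083·111.32)² + (-0.0028·111.32)²) = √(0.853695 + 0.097154) = 0.9751 km
  R2: √((0.0029·111.32)² + (-0.0070·111.32)²) = √(0.104218 + 0.607215) = 0.8435 km
  R3: √((0.0004·111.32)² + (-0.0135·111.32)²) = √(0.001983 + 2.258468) = 1.5035 km
  → nearest: R2 (0.8435 km)
Q3 at 0.5161°N, 103.4600°E:
  R1: √((-0.0013·111.32)² + (-0.0088·111.32)²) = √(0.020943 + 0.959648) = 0.9902 km
  R2: √((0.0099·111.32)² + (-0.0130·111.32)²) = √(1.214554 + 2.094272) = 1.8190 km
  R3: √((0.0074·111.32)² + (-0.0195·111.32)²) = √(0.678594 + 4.712112) = 2.3218 km
  → nearest: R1 (0.9902 km)
Q4 at 0.5243°N, 103.4449°E:
  R1: √((-0.0095·111.32)² + (0.0063·111.32)²) = √(1.118391 + 0.491844) = 1.2690 km
  R2: √((0.0017·111.32)² + (0.0021·111.32)²) = √(0.035813 + 0.054649) = 0.3008 km
  R3: √((-0.0008·111.32)² + (-0.0044·111.32)²) = √(0.007931 + 0.239912) = 0.4978 km
  → nearest: R2 (0.3008 km)
Q5 at 0.5203°N, 103.4572°E:
  R1: √((-0.0055·111.32)² + (-0.0060·111.32)²) = √(0.374862 + 0.446117) = 0.9061 km
  R2: √((0.0057·111.32)² + (-0.0102·111.32)²) = √(0.402621 + 1.289278) = 1.3007 km
  R3: √((0.0032·111.32)² + (-0.0167·111.32)²) = √(0.126896 + 3.456045) = 1.8929 km
  → nearest: R1 (0.9061 km)

Q1→R1; Q2→R2; Q3→R1; Q4→R2; Q5→R1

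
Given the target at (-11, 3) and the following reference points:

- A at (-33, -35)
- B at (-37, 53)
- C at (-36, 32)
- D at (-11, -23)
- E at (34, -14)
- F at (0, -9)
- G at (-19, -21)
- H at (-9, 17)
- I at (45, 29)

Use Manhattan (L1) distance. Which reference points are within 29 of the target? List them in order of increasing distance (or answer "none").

Distances from (-11, 3):
A: 60
B: 76
C: 54
D: 26
E: 62
F: 23
G: 32
H: 16
I: 82
Threshold 29: H (16), F (23), D (26) are within range.

H, F, D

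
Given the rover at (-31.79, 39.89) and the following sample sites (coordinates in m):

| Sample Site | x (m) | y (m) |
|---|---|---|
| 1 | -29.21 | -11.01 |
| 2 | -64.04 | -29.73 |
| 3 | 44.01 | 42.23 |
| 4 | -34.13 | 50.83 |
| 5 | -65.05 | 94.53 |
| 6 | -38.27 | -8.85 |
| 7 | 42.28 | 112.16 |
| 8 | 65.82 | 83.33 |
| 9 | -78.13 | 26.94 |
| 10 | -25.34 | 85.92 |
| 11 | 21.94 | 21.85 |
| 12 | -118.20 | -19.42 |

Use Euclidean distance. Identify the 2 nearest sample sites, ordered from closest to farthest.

Distances from (-31.79, 39.89):
1: 50.97 m
2: 76.73 m
3: 75.84 m
4: 11.19 m
5: 63.97 m
6: 49.17 m
7: 103.49 m
8: 106.84 m
9: 48.12 m
10: 46.48 m
11: 56.68 m
12: 104.81 m
Sorted: 4 (11.19 m) < 10 (46.48 m) < 9 (48.12 m) < 6 (49.17 m) < …

4, 10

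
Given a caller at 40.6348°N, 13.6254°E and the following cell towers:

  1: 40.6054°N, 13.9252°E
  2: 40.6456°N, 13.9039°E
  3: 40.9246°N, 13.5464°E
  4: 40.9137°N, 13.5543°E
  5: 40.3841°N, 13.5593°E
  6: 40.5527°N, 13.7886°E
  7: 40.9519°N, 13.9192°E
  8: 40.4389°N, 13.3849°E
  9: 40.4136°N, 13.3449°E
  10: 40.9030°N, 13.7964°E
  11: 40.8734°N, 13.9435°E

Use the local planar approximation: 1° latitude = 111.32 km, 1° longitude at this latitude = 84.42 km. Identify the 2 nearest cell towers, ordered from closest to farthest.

6, 2

Distances from 40.6348°N, 13.6254°E:
1: √((-0.0294·111.32)² + (0.2998·84.42)²) = √(10.711272 + 640.551353) = 25.5198 km
2: √((0.0108·111.32)² + (0.2785·84.42)²) = √(1.445419 + 552.765710) = 23.5417 km
3: √((0.2898·111.32)² + (-0.0790·84.42)²) = √(1040.742183 + 44.477962) = 32.9427 km
4: √((0.2789·111.32)² + (-0.0711·84.42)²) = √(963.925399 + 36.027149) = 31.6220 km
5: √((-0.2507·111.32)² + (-0.0661·84.42)²) = √(778.852222 + 31.138208) = 28.4603 km
6: √((-0.0821·111.32)² + (0.1632·84.42)²) = √(83.528121 + 189.815208) = 16.5331 km
7: √((0.3171·111.32)² + (0.2938·84.42)²) = √(1246.059783 + 615.168768) = 43.1420 km
8: √((-0.1959·111.32)² + (-0.2405·84.42)²) = √(475.570894 + 412.212215) = 29.7957 km
9: √((-0.2212·111.32)² + (-0.2805·84.42)²) = √(606.340588 + 560.733402) = 34.1625 km
10: √((0.2682·111.32)² + (0.1710·84.42)²) = √(891.382169 + 208.392899) = 33.1629 km
11: √((0.2386·111.32)² + (0.3181·84.42)²) = √(705.484171 + 721.137423) = 37.7706 km
Sorted: 6 (16.5331 km) < 2 (23.5417 km) < 1 (25.5198 km) < 5 (28.4603 km) < …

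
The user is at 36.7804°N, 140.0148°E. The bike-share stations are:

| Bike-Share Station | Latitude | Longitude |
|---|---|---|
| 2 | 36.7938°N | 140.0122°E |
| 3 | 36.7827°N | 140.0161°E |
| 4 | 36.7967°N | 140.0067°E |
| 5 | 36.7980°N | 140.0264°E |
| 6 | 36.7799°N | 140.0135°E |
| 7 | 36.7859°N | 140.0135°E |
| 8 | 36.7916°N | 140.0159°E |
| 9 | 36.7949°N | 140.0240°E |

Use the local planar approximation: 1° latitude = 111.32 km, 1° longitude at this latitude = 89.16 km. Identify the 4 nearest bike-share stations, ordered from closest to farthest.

Distances from 36.7804°N, 140.0148°E:
2: √((0.0134·111.32)² + (-0.0026·89.16)²) = √(2.225133 + 0.053739) = 1.5096 km
3: √((0.0023·111.32)² + (0.0013·89.16)²) = √(0.065554 + 0.013435) = 0.2810 km
4: √((0.0163·111.32)² + (-0.0081·89.16)²) = √(3.292468 + 0.521567) = 1.9530 km
5: √((0.0176·111.32)² + (0.0116·89.16)²) = √(3.838590 + 1.069685) = 2.2155 km
6: √((-0.0005·111.32)² + (-0.0013·89.16)²) = √(0.003098 + 0.013435) = 0.1286 km
7: √((0.0055·111.32)² + (-0.0013·89.16)²) = √(0.374862 + 0.013435) = 0.6231 km
8: √((0.0112·111.32)² + (0.0011·89.16)²) = √(1.554470 + 0.009619) = 1.2506 km
9: √((0.0145·111.32)² + (0.0092·89.16)²) = √(2.605448 + 0.672846) = 1.8106 km
Sorted: 6 (0.1286 km) < 3 (0.2810 km) < 7 (0.6231 km) < 8 (1.2506 km) < 2 (1.5096 km) < 9 (1.8106 km) < …

6, 3, 7, 8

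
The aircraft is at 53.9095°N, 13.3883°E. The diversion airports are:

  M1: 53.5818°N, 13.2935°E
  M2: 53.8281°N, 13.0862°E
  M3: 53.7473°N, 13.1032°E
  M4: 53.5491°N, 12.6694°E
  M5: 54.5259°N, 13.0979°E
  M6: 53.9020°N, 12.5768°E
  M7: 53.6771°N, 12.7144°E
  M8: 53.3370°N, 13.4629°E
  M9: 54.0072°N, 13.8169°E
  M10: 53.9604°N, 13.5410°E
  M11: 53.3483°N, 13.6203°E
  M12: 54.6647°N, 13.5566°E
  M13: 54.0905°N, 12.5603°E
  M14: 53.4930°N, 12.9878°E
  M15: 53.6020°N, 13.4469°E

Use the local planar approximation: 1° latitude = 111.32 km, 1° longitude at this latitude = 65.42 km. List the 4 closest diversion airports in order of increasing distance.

M10, M2, M3, M9

Distances from 53.9095°N, 13.3883°E:
M1: √((-0.3277·111.32)² + (-0.0948·65.42)²) = √(1330.758590 + 38.462522) = 37.0030 km
M2: √((-0.0814·111.32)² + (-0.3021·65.42)²) = √(82.109840 + 390.591268) = 21.7417 km
M3: √((-0.1622·111.32)² + (-0.2851·65.42)²) = √(326.022892 + 347.868828) = 25.9594 km
M4: √((-0.3604·111.32)² + (-0.7189·65.42)²) = √(1609.592575 + 2211.862098) = 61.8179 km
M5: √((0.6164·111.32)² + (-0.2904·65.42)²) = √(4708.381617 + 360.922788) = 71.1990 km
M6: √((-0.0075·111.32)² + (-0.8115·65.42)²) = √(0.697058 + 2818.370782) = 53.0949 km
M7: √((-0.2324·111.32)² + (-0.6739·65.42)²) = √(669.296637 + 1943.622833) = 51.1167 km
M8: √((-0.5725·111.32)² + (0.0746·65.42)²) = √(4061.602122 + 23.817640) = 63.9173 km
M9: √((0.0977·111.32)² + (0.4286·65.42)²) = √(118.286593 + 786.186194) = 30.0745 km
M10: √((0.0509·111.32)² + (0.1527·65.42)²) = √(32.105686 + 99.792787) = 11.4847 km
M11: √((-0.5612·111.32)² + (0.2320·65.42)²) = √(3902.848741 + 230.354685) = 64.2900 km
M12: √((0.7552·111.32)² + (0.1683·65.42)²) = √(7067.573894 + 121.224196) = 84.7868 km
M13: √((0.1810·111.32)² + (-0.8280·65.42)²) = √(405.978977 + 2934.146223) = 57.7938 km
M14: √((-0.4165·111.32)² + (-0.4005·65.42)²) = √(2149.692824 + 686.477205) = 53.2557 km
M15: √((-0.3075·111.32)² + (0.0586·65.42)²) = √(1171.754515 + 14.696581) = 34.4449 km
Sorted: M10 (11.4847 km) < M2 (21.7417 km) < M3 (25.9594 km) < M9 (30.0745 km) < M15 (34.4449 km) < M1 (37.0030 km) < …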